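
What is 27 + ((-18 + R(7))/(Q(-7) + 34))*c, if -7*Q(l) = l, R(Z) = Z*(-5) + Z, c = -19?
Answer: 1819/35 ≈ 51.971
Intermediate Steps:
R(Z) = -4*Z (R(Z) = -5*Z + Z = -4*Z)
Q(l) = -l/7
27 + ((-18 + R(7))/(Q(-7) + 34))*c = 27 + ((-18 - 4*7)/(-⅐*(-7) + 34))*(-19) = 27 + ((-18 - 28)/(1 + 34))*(-19) = 27 - 46/35*(-19) = 27 + 874/35 = 1819/35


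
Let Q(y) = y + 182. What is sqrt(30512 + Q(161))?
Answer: 11*sqrt(255) ≈ 175.66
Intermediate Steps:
Q(y) = 182 + y
sqrt(30512 + Q(161)) = sqrt(30512 + (182 + 161)) = sqrt(30512 + 343) = sqrt(30855) = 11*sqrt(255)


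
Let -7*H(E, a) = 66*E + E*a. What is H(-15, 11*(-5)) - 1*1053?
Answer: -7206/7 ≈ -1029.4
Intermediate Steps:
H(E, a) = -66*E/7 - E*a/7 (H(E, a) = -(66*E + E*a)/7 = -66*E/7 - E*a/7)
H(-15, 11*(-5)) - 1*1053 = -⅐*(-15)*(66 + 11*(-5)) - 1*1053 = -⅐*(-15)*(66 - 55) - 1053 = -⅐*(-15)*11 - 1053 = 165/7 - 1053 = -7206/7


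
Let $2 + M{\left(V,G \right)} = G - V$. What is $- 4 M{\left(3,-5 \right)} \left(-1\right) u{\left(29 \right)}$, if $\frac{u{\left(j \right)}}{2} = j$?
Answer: $-2320$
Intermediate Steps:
$u{\left(j \right)} = 2 j$
$M{\left(V,G \right)} = -2 + G - V$ ($M{\left(V,G \right)} = -2 + \left(G - V\right) = -2 + G - V$)
$- 4 M{\left(3,-5 \right)} \left(-1\right) u{\left(29 \right)} = - 4 \left(-2 - 5 - 3\right) \left(-1\right) 2 \cdot 29 = - 4 \left(-2 - 5 - 3\right) \left(-1\right) 58 = \left(-4\right) \left(-10\right) \left(-1\right) 58 = 40 \left(-1\right) 58 = \left(-40\right) 58 = -2320$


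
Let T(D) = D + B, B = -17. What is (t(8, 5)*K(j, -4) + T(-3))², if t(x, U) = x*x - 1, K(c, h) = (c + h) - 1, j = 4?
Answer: 6889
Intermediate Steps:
K(c, h) = -1 + c + h
T(D) = -17 + D (T(D) = D - 17 = -17 + D)
t(x, U) = -1 + x² (t(x, U) = x² - 1 = -1 + x²)
(t(8, 5)*K(j, -4) + T(-3))² = ((-1 + 8²)*(-1 + 4 - 4) + (-17 - 3))² = ((-1 + 64)*(-1) - 20)² = (63*(-1) - 20)² = (-63 - 20)² = (-83)² = 6889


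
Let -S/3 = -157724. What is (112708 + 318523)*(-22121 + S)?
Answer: 194507173781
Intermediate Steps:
S = 473172 (S = -3*(-157724) = 473172)
(112708 + 318523)*(-22121 + S) = (112708 + 318523)*(-22121 + 473172) = 431231*451051 = 194507173781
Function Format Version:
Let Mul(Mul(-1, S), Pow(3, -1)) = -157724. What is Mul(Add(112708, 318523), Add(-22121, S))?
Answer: 194507173781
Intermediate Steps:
S = 473172 (S = Mul(-3, -157724) = 473172)
Mul(Add(112708, 318523), Add(-22121, S)) = Mul(Add(112708, 318523), Add(-22121, 473172)) = Mul(431231, 451051) = 194507173781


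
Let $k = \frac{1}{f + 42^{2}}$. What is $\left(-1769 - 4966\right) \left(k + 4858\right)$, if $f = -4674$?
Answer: $- \frac{6347413771}{194} \approx -3.2719 \cdot 10^{7}$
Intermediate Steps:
$k = - \frac{1}{2910}$ ($k = \frac{1}{-4674 + 42^{2}} = \frac{1}{-4674 + 1764} = \frac{1}{-2910} = - \frac{1}{2910} \approx -0.00034364$)
$\left(-1769 - 4966\right) \left(k + 4858\right) = \left(-1769 - 4966\right) \left(- \frac{1}{2910} + 4858\right) = \left(-6735\right) \frac{14136779}{2910} = - \frac{6347413771}{194}$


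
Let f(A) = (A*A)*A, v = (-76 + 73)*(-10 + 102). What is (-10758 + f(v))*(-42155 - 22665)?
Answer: 1363510349880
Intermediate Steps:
v = -276 (v = -3*92 = -276)
f(A) = A**3 (f(A) = A**2*A = A**3)
(-10758 + f(v))*(-42155 - 22665) = (-10758 + (-276)**3)*(-42155 - 22665) = (-10758 - 21024576)*(-64820) = -21035334*(-64820) = 1363510349880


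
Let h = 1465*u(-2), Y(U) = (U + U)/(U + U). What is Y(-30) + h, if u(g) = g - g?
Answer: 1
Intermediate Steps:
Y(U) = 1 (Y(U) = (2*U)/((2*U)) = (2*U)*(1/(2*U)) = 1)
u(g) = 0
h = 0 (h = 1465*0 = 0)
Y(-30) + h = 1 + 0 = 1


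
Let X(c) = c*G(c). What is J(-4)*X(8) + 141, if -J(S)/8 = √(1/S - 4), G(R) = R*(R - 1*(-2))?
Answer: 141 - 2560*I*√17 ≈ 141.0 - 10555.0*I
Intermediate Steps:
G(R) = R*(2 + R) (G(R) = R*(R + 2) = R*(2 + R))
J(S) = -8*√(-4 + 1/S) (J(S) = -8*√(1/S - 4) = -8*√(-4 + 1/S))
X(c) = c²*(2 + c) (X(c) = c*(c*(2 + c)) = c²*(2 + c))
J(-4)*X(8) + 141 = (-8*√(-4 + 1/(-4)))*(8²*(2 + 8)) + 141 = (-8*√(-4 - ¼))*(64*10) + 141 = -4*I*√17*640 + 141 = -2560*I*√17 + 141 = 141 - 2560*I*√17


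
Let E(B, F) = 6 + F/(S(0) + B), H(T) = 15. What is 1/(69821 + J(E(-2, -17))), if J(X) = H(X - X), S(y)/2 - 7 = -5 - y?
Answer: 1/69836 ≈ 1.4319e-5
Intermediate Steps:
S(y) = 4 - 2*y (S(y) = 14 + 2*(-5 - y) = 14 + (-10 - 2*y) = 4 - 2*y)
E(B, F) = 6 + F/(4 + B) (E(B, F) = 6 + F/((4 - 2*0) + B) = 6 + F/((4 + 0) + B) = 6 + F/(4 + B))
J(X) = 15
1/(69821 + J(E(-2, -17))) = 1/(69821 + 15) = 1/69836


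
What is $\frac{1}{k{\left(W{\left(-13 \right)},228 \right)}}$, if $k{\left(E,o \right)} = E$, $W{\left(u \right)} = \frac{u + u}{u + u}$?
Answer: $1$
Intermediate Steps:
$W{\left(u \right)} = 1$ ($W{\left(u \right)} = \frac{2 u}{2 u} = 2 u \frac{1}{2 u} = 1$)
$\frac{1}{k{\left(W{\left(-13 \right)},228 \right)}} = 1^{-1} = 1$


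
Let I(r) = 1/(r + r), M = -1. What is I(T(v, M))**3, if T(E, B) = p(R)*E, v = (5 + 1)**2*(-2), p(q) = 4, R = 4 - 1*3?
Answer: -1/191102976 ≈ -5.2328e-9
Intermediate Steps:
R = 1 (R = 4 - 3 = 1)
v = -72 (v = 6**2*(-2) = 36*(-2) = -72)
T(E, B) = 4*E
I(r) = 1/(2*r)
I(T(v, M))**3 = (1/(2*((4*(-72)))))**3 = ((1/2)/(-288))**3 = ((1/2)*(-1/288))**3 = (-1/576)**3 = -1/191102976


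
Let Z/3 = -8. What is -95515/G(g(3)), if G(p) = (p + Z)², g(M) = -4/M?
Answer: -859635/5776 ≈ -148.83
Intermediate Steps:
Z = -24 (Z = 3*(-8) = -24)
G(p) = (-24 + p)² (G(p) = (p - 24)² = (-24 + p)²)
-95515/G(g(3)) = -95515/(-24 - 4/3)² = -95515/((-76/3)²) = -95515/5776/9 = -95515*9/5776 = -859635/5776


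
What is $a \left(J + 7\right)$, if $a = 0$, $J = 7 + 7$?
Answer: $0$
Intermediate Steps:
$J = 14$
$a \left(J + 7\right) = 0 \left(14 + 7\right) = 0 \cdot 21 = 0$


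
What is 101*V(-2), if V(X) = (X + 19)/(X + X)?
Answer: -1717/4 ≈ -429.25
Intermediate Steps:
V(X) = (19 + X)/(2*X) (V(X) = (19 + X)/((2*X)) = (19 + X)*(1/(2*X)) = (19 + X)/(2*X))
101*V(-2) = 101*((½)*(19 - 2)/(-2)) = 101*((½)*(-½)*17) = 101*(-17/4) = -1717/4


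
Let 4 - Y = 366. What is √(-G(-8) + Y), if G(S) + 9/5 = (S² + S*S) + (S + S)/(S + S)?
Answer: I*√12230/5 ≈ 22.118*I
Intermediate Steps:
Y = -362 (Y = 4 - 1*366 = 4 - 366 = -362)
G(S) = -⅘ + 2*S² (G(S) = -9/5 + ((S² + S*S) + (S + S)/(S + S)) = -9/5 + ((S² + S²) + (2*S)/((2*S))) = -9/5 + (2*S² + (2*S)*(1/(2*S))) = -9/5 + (2*S² + 1) = -9/5 + (1 + 2*S²) = -⅘ + 2*S²)
√(-G(-8) + Y) = √(-(-⅘ + 2*(-8)²) - 362) = √(-(-⅘ + 2*64) - 362) = √(-(-⅘ + 128) - 362) = √(-1*636/5 - 362) = √(-636/5 - 362) = √(-2446/5) = I*√12230/5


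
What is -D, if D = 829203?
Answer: -829203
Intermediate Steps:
-D = -1*829203 = -829203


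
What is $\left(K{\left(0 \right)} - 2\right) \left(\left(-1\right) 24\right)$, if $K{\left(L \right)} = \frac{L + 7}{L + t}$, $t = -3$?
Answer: $104$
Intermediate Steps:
$K{\left(L \right)} = \frac{7 + L}{-3 + L}$ ($K{\left(L \right)} = \frac{L + 7}{L - 3} = \frac{7 + L}{-3 + L}$)
$\left(K{\left(0 \right)} - 2\right) \left(\left(-1\right) 24\right) = \left(\frac{7 + 0}{-3 + 0} - 2\right) \left(\left(-1\right) 24\right) = \left(\frac{1}{-3} \cdot 7 - 2\right) \left(-24\right) = \left(\left(- \frac{1}{3}\right) 7 - 2\right) \left(-24\right) = \left(- \frac{7}{3} - 2\right) \left(-24\right) = \left(- \frac{13}{3}\right) \left(-24\right) = 104$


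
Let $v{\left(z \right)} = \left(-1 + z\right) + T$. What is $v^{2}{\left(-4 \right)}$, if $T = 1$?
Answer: $16$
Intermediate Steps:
$v{\left(z \right)} = z$ ($v{\left(z \right)} = \left(-1 + z\right) + 1 = z$)
$v^{2}{\left(-4 \right)} = \left(-4\right)^{2} = 16$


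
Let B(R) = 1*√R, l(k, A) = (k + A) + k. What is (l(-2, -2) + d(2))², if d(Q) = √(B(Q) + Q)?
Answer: (6 - √(2 + √2))² ≈ 17.241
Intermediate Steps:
l(k, A) = A + 2*k (l(k, A) = (A + k) + k = A + 2*k)
B(R) = √R
d(Q) = √(Q + √Q) (d(Q) = √(√Q + Q) = √(Q + √Q))
(l(-2, -2) + d(2))² = ((-2 + 2*(-2)) + √(2 + √2))² = ((-2 - 4) + √(2 + √2))² = (-6 + √(2 + √2))²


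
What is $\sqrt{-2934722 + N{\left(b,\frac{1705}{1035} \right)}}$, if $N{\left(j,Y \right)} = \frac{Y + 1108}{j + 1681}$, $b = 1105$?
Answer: $\frac{i \sqrt{108449440163145466}}{192234} \approx 1713.1 i$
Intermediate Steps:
$N{\left(j,Y \right)} = \frac{1108 + Y}{1681 + j}$
$\sqrt{-2934722 + N{\left(b,\frac{1705}{1035} \right)}} = \sqrt{-2934722 + \frac{1108 + \frac{1705}{1035}}{1681 + 1105}} = \sqrt{-2934722 + \frac{1108 + 1705 \cdot \frac{1}{1035}}{2786}} = \sqrt{-2934722 + \frac{1108 + \frac{341}{207}}{2786}} = \sqrt{-2934722 + \frac{1}{2786} \cdot \frac{229697}{207}} = \sqrt{-2934722 + \frac{229697}{576702}} = \sqrt{- \frac{1692459817147}{576702}} = \frac{i \sqrt{108449440163145466}}{192234}$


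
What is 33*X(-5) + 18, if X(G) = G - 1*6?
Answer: -345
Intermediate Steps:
X(G) = -6 + G (X(G) = G - 6 = -6 + G)
33*X(-5) + 18 = 33*(-6 - 5) + 18 = 33*(-11) + 18 = -363 + 18 = -345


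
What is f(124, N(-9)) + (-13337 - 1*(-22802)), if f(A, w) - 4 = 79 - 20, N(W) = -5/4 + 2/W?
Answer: 9528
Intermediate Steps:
N(W) = -5/4 + 2/W (N(W) = -5*1/4 + 2/W = -5/4 + 2/W)
f(A, w) = 63 (f(A, w) = 4 + (79 - 20) = 4 + 59 = 63)
f(124, N(-9)) + (-13337 - 1*(-22802)) = 63 + (-13337 - 1*(-22802)) = 63 + (-13337 + 22802) = 63 + 9465 = 9528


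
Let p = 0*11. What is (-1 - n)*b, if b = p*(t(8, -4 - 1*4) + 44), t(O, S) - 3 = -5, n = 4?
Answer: 0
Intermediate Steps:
t(O, S) = -2 (t(O, S) = 3 - 5 = -2)
p = 0
b = 0 (b = 0*(-2 + 44) = 0*42 = 0)
(-1 - n)*b = (-1 - 1*4)*0 = (-1 - 4)*0 = -5*0 = 0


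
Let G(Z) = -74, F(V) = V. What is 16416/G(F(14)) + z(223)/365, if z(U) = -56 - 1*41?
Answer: -2999509/13505 ≈ -222.10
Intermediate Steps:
z(U) = -97 (z(U) = -56 - 41 = -97)
16416/G(F(14)) + z(223)/365 = 16416/(-74) - 97/365 = 16416*(-1/74) - 97*1/365 = -8208/37 - 97/365 = -2999509/13505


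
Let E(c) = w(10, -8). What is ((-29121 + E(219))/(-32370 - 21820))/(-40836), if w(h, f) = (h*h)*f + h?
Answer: -29911/2212902840 ≈ -1.3517e-5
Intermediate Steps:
w(h, f) = h + f*h² (w(h, f) = h²*f + h = f*h² + h = h + f*h²)
E(c) = -790 (E(c) = 10*(1 - 8*10) = 10*(1 - 80) = 10*(-79) = -790)
((-29121 + E(219))/(-32370 - 21820))/(-40836) = ((-29121 - 790)/(-32370 - 21820))/(-40836) = -29911/(-54190)*(-1/40836) = -29911*(-1/54190)*(-1/40836) = (29911/54190)*(-1/40836) = -29911/2212902840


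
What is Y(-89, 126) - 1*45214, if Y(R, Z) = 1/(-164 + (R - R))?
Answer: -7415097/164 ≈ -45214.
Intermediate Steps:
Y(R, Z) = -1/164 (Y(R, Z) = 1/(-164 + 0) = 1/(-164) = -1/164)
Y(-89, 126) - 1*45214 = -1/164 - 1*45214 = -1/164 - 45214 = -7415097/164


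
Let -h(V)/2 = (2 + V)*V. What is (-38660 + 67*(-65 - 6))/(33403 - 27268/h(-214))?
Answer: -89533748/68883679 ≈ -1.2998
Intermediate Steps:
h(V) = -2*V*(2 + V) (h(V) = -2*(2 + V)*V = -2*V*(2 + V))
(-38660 + 67*(-65 - 6))/(33403 - 27268/h(-214)) = (-38660 + 67*(-65 - 6))/(33403 - 27268*1/(428*(2 - 214))) = (-38660 + 67*(-71))/(33403 - 27268/((-2*(-214)*(-212)))) = (-38660 - 4757)/(33403 - 27268/(-90736)) = -43417/(33403 - 27268*(-1/90736)) = -43417/(33403 + 6817/22684) = -43417/757720469/22684 = -43417*22684/757720469 = -89533748/68883679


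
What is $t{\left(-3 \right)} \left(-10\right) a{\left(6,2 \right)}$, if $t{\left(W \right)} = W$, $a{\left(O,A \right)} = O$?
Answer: $180$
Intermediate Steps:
$t{\left(-3 \right)} \left(-10\right) a{\left(6,2 \right)} = \left(-3\right) \left(-10\right) 6 = 30 \cdot 6 = 180$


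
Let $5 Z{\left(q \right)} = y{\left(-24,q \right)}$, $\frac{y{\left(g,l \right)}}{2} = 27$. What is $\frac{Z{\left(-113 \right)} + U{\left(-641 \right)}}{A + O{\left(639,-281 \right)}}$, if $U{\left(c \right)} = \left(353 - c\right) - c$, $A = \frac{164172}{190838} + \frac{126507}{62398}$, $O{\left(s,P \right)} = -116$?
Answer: $- \frac{48995093736498}{3367327893655} \approx -14.55$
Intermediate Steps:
$y{\left(g,l \right)} = 54$ ($y{\left(g,l \right)} = 2 \cdot 27 = 54$)
$A = \frac{17193173661}{5953954762}$ ($A = 164172 \cdot \frac{1}{190838} + 126507 \cdot \frac{1}{62398} = \frac{82086}{95419} + \frac{126507}{62398} = \frac{17193173661}{5953954762} \approx 2.8877$)
$U{\left(c \right)} = 353 - 2 c$
$Z{\left(q \right)} = \frac{54}{5}$ ($Z{\left(q \right)} = \frac{1}{5} \cdot 54 = \frac{54}{5}$)
$\frac{Z{\left(-113 \right)} + U{\left(-641 \right)}}{A + O{\left(639,-281 \right)}} = \frac{\frac{54}{5} + \left(353 - -1282\right)}{\frac{17193173661}{5953954762} - 116} = \frac{\frac{54}{5} + \left(353 + 1282\right)}{- \frac{673465578731}{5953954762}} = \left(\frac{54}{5} + 1635\right) \left(- \frac{5953954762}{673465578731}\right) = \frac{8229}{5} \left(- \frac{5953954762}{673465578731}\right) = - \frac{48995093736498}{3367327893655}$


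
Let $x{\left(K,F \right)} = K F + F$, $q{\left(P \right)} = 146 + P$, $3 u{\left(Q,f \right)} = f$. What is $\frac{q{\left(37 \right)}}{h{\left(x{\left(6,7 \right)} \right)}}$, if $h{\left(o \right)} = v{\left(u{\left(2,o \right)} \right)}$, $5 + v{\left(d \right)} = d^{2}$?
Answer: $\frac{1647}{2356} \approx 0.69907$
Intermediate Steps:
$u{\left(Q,f \right)} = \frac{f}{3}$
$v{\left(d \right)} = -5 + d^{2}$
$x{\left(K,F \right)} = F + F K$ ($x{\left(K,F \right)} = F K + F = F + F K$)
$h{\left(o \right)} = -5 + \frac{o^{2}}{9}$ ($h{\left(o \right)} = -5 + \left(\frac{o}{3}\right)^{2} = -5 + \frac{o^{2}}{9}$)
$\frac{q{\left(37 \right)}}{h{\left(x{\left(6,7 \right)} \right)}} = \frac{146 + 37}{-5 + \frac{\left(7 \left(1 + 6\right)\right)^{2}}{9}} = \frac{183}{-5 + \frac{\left(7 \cdot 7\right)^{2}}{9}} = \frac{183}{-5 + \frac{49^{2}}{9}} = \frac{183}{-5 + \frac{1}{9} \cdot 2401} = \frac{183}{-5 + \frac{2401}{9}} = \frac{183}{\frac{2356}{9}} = 183 \cdot \frac{9}{2356} = \frac{1647}{2356}$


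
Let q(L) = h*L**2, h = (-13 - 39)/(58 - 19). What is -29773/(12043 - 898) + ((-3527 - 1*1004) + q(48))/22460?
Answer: -150687403/50063340 ≈ -3.0099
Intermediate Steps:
h = -4/3 (h = -52/39 = -52*1/39 = -4/3 ≈ -1.3333)
q(L) = -4*L**2/3
-29773/(12043 - 898) + ((-3527 - 1*1004) + q(48))/22460 = -29773/(12043 - 898) + ((-3527 - 1*1004) - 4/3*48**2)/22460 = -29773/11145 + ((-3527 - 1004) - 4/3*2304)*(1/22460) = -29773*1/11145 + (-4531 - 3072)*(1/22460) = -29773/11145 - 7603*1/22460 = -29773/11145 - 7603/22460 = -150687403/50063340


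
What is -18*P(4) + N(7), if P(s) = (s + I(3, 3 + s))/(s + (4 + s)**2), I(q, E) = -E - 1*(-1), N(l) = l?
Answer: 128/17 ≈ 7.5294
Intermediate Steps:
I(q, E) = 1 - E (I(q, E) = -E + 1 = 1 - E)
P(s) = -2/(s + (4 + s)**2) (P(s) = (s + (1 - (3 + s)))/(s + (4 + s)**2) = (s + (1 + (-3 - s)))/(s + (4 + s)**2) = (s + (-2 - s))/(s + (4 + s)**2) = -2/(s + (4 + s)**2))
-18*P(4) + N(7) = -(-36)/(4 + (4 + 4)**2) + 7 = -(-36)/(4 + 8**2) + 7 = -(-36)/(4 + 64) + 7 = -(-36)/68 + 7 = -18*(-1/34) + 7 = 9/17 + 7 = 128/17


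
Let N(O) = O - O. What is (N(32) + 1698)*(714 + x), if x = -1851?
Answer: -1930626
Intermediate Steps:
N(O) = 0
(N(32) + 1698)*(714 + x) = (0 + 1698)*(714 - 1851) = 1698*(-1137) = -1930626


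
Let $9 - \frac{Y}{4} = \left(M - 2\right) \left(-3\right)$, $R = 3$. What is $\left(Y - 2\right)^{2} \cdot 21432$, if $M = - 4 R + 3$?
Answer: $205832928$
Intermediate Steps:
$M = -9$ ($M = \left(-4\right) 3 + 3 = -12 + 3 = -9$)
$Y = -96$ ($Y = 36 - 4 \left(-9 - 2\right) \left(-3\right) = 36 - 4 \left(\left(-11\right) \left(-3\right)\right) = 36 - 132 = -96$)
$\left(Y - 2\right)^{2} \cdot 21432 = \left(-96 - 2\right)^{2} \cdot 21432 = \left(-98\right)^{2} \cdot 21432 = 9604 \cdot 21432 = 205832928$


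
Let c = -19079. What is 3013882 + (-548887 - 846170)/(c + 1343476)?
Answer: 3991574884097/1324397 ≈ 3.0139e+6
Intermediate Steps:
3013882 + (-548887 - 846170)/(c + 1343476) = 3013882 + (-548887 - 846170)/(-19079 + 1343476) = 3013882 - 1395057/1324397 = 3991574884097/1324397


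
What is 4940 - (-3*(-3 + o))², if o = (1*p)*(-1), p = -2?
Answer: 4931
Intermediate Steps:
o = 2 (o = (1*(-2))*(-1) = -2*(-1) = 2)
4940 - (-3*(-3 + o))² = 4940 - (-3*(-3 + 2))² = 4940 - (-3*(-1))² = 4940 - 1*3² = 4940 - 1*9 = 4940 - 9 = 4931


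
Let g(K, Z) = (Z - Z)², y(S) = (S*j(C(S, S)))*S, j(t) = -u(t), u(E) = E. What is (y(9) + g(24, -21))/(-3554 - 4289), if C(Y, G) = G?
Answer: 729/7843 ≈ 0.092949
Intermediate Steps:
j(t) = -t
y(S) = -S³ (y(S) = (S*(-S))*S = (-S²)*S = -S³)
g(K, Z) = 0 (g(K, Z) = 0² = 0)
(y(9) + g(24, -21))/(-3554 - 4289) = (-1*9³ + 0)/(-3554 - 4289) = (-1*729 + 0)/(-7843) = (-729 + 0)*(-1/7843) = -729*(-1/7843) = 729/7843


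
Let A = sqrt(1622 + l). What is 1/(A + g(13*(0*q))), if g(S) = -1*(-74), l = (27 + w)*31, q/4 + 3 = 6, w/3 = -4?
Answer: 74/3389 - sqrt(2087)/3389 ≈ 0.0083553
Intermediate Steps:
w = -12 (w = 3*(-4) = -12)
q = 12 (q = -12 + 4*6 = -12 + 24 = 12)
l = 465 (l = (27 - 12)*31 = 15*31 = 465)
g(S) = 74
A = sqrt(2087) (A = sqrt(1622 + 465) = sqrt(2087) ≈ 45.684)
1/(A + g(13*(0*q))) = 1/(sqrt(2087) + 74) = 1/(74 + sqrt(2087))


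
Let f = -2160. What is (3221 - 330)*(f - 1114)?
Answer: -9465134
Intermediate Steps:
(3221 - 330)*(f - 1114) = (3221 - 330)*(-2160 - 1114) = 2891*(-3274) = -9465134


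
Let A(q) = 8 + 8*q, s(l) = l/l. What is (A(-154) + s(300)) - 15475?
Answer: -16698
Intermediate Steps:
s(l) = 1
(A(-154) + s(300)) - 15475 = ((8 + 8*(-154)) + 1) - 15475 = ((8 - 1232) + 1) - 15475 = (-1224 + 1) - 15475 = -1223 - 15475 = -16698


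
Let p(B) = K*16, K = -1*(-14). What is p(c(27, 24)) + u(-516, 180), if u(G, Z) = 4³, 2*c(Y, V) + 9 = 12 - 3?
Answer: 288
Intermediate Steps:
K = 14
c(Y, V) = 0 (c(Y, V) = -9/2 + (12 - 3)/2 = -9/2 + (½)*9 = -9/2 + 9/2 = 0)
u(G, Z) = 64
p(B) = 224 (p(B) = 14*16 = 224)
p(c(27, 24)) + u(-516, 180) = 224 + 64 = 288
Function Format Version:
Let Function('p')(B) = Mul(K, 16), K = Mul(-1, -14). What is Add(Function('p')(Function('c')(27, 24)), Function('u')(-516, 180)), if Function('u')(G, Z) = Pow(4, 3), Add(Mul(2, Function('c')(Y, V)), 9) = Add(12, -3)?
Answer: 288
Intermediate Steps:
K = 14
Function('c')(Y, V) = 0 (Function('c')(Y, V) = Add(Rational(-9, 2), Mul(Rational(1, 2), Add(12, -3))) = Add(Rational(-9, 2), Mul(Rational(1, 2), 9)) = Add(Rational(-9, 2), Rational(9, 2)) = 0)
Function('u')(G, Z) = 64
Function('p')(B) = 224 (Function('p')(B) = Mul(14, 16) = 224)
Add(Function('p')(Function('c')(27, 24)), Function('u')(-516, 180)) = Add(224, 64) = 288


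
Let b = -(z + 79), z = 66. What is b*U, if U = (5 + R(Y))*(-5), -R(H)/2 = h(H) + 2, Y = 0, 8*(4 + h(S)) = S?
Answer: 6525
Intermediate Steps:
h(S) = -4 + S/8
R(H) = 4 - H/4 (R(H) = -2*((-4 + H/8) + 2) = -2*(-2 + H/8) = 4 - H/4)
U = -45 (U = (5 + (4 - ¼*0))*(-5) = (5 + (4 + 0))*(-5) = (5 + 4)*(-5) = 9*(-5) = -45)
b = -145 (b = -(66 + 79) = -1*145 = -145)
b*U = -145*(-45) = 6525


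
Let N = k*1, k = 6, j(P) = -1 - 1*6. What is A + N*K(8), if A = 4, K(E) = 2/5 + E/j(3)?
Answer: -16/35 ≈ -0.45714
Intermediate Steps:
j(P) = -7 (j(P) = -1 - 6 = -7)
K(E) = ⅖ - E/7 (K(E) = 2/5 + E/(-7) = 2*(⅕) + E*(-⅐) = ⅖ - E/7)
N = 6 (N = 6*1 = 6)
A + N*K(8) = 4 + 6*(⅖ - ⅐*8) = 4 + 6*(⅖ - 8/7) = 4 + 6*(-26/35) = 4 - 156/35 = -16/35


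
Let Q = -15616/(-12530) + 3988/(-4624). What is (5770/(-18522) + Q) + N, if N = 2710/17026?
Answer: 18881352039257/81568295475660 ≈ 0.23148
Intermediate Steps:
N = 1355/8513 (N = 2710*(1/17026) = 1355/8513 ≈ 0.15917)
Q = 2779843/7242340 (Q = -15616*(-1/12530) + 3988*(-1/4624) = 7808/6265 - 997/1156 = 2779843/7242340 ≈ 0.38383)
(5770/(-18522) + Q) + N = (5770/(-18522) + 2779843/7242340) + 1355/8513 = (5770*(-1/18522) + 2779843/7242340) + 1355/8513 = (-2885/9261 + 2779843/7242340) + 1355/8513 = 692853589/9581615820 + 1355/8513 = 18881352039257/81568295475660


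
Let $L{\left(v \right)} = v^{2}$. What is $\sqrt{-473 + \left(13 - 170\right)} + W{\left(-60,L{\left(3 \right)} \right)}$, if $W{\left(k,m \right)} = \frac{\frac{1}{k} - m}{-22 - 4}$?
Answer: $\frac{541}{1560} + 3 i \sqrt{70} \approx 0.3468 + 25.1 i$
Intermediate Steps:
$W{\left(k,m \right)} = - \frac{1}{26 k} + \frac{m}{26}$ ($W{\left(k,m \right)} = \frac{\frac{1}{k} - m}{-26} = \left(\frac{1}{k} - m\right) \left(- \frac{1}{26}\right) = - \frac{1}{26 k} + \frac{m}{26}$)
$\sqrt{-473 + \left(13 - 170\right)} + W{\left(-60,L{\left(3 \right)} \right)} = \sqrt{-473 + \left(13 - 170\right)} + \frac{-1 - 60 \cdot 3^{2}}{26 \left(-60\right)} = \sqrt{-473 + \left(13 - 170\right)} + \frac{1}{26} \left(- \frac{1}{60}\right) \left(-1 - 540\right) = \sqrt{-473 - 157} + \frac{1}{26} \left(- \frac{1}{60}\right) \left(-1 - 540\right) = \sqrt{-630} + \frac{1}{26} \left(- \frac{1}{60}\right) \left(-541\right) = 3 i \sqrt{70} + \frac{541}{1560} = \frac{541}{1560} + 3 i \sqrt{70}$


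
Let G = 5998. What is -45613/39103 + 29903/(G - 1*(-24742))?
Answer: -232846611/1202026220 ≈ -0.19371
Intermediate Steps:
-45613/39103 + 29903/(G - 1*(-24742)) = -45613/39103 + 29903/(5998 - 1*(-24742)) = -45613*1/39103 + 29903/(5998 + 24742) = -45613/39103 + 29903/30740 = -232846611/1202026220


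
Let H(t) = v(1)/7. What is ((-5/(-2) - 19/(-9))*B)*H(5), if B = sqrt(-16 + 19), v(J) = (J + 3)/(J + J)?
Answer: 83*sqrt(3)/63 ≈ 2.2819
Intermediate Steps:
v(J) = (3 + J)/(2*J) (v(J) = (3 + J)/((2*J)) = (3 + J)*(1/(2*J)) = (3 + J)/(2*J))
H(t) = 2/7 (H(t) = ((1/2)*(3 + 1)/1)/7 = ((1/2)*1*4)*(1/7) = 2*(1/7) = 2/7)
B = sqrt(3) ≈ 1.7320
((-5/(-2) - 19/(-9))*B)*H(5) = ((-5/(-2) - 19/(-9))*sqrt(3))*(2/7) = ((-5*(-1/2) - 19*(-1/9))*sqrt(3))*(2/7) = ((5/2 + 19/9)*sqrt(3))*(2/7) = (83*sqrt(3)/18)*(2/7) = 83*sqrt(3)/63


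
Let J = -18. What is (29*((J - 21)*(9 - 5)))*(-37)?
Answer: 167388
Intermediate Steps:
(29*((J - 21)*(9 - 5)))*(-37) = (29*((-18 - 21)*(9 - 5)))*(-37) = (29*(-39*4))*(-37) = (29*(-156))*(-37) = -4524*(-37) = 167388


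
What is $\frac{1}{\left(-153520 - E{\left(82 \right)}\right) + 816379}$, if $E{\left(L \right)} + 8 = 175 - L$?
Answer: $\frac{1}{662774} \approx 1.5088 \cdot 10^{-6}$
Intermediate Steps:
$E{\left(L \right)} = 167 - L$ ($E{\left(L \right)} = -8 - \left(-175 + L\right) = 167 - L$)
$\frac{1}{\left(-153520 - E{\left(82 \right)}\right) + 816379} = \frac{1}{\left(-153520 - \left(167 - 82\right)\right) + 816379} = \frac{1}{\left(-153520 - 85\right) + 816379} = \frac{1}{-153605 + 816379} = \frac{1}{662774}$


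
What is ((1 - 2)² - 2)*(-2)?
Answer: 2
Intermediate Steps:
((1 - 2)² - 2)*(-2) = ((-1)² - 2)*(-2) = (1 - 2)*(-2) = -1*(-2) = 2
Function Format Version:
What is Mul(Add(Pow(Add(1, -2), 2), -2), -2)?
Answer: 2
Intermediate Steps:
Mul(Add(Pow(Add(1, -2), 2), -2), -2) = Mul(Add(Pow(-1, 2), -2), -2) = Mul(Add(1, -2), -2) = Mul(-1, -2) = 2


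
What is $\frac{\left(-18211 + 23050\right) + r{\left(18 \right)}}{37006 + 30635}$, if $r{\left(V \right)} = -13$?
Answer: $\frac{4826}{67641} \approx 0.071347$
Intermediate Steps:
$\frac{\left(-18211 + 23050\right) + r{\left(18 \right)}}{37006 + 30635} = \frac{\left(-18211 + 23050\right) - 13}{37006 + 30635} = \frac{4839 - 13}{67641} = 4826 \cdot \frac{1}{67641} = \frac{4826}{67641}$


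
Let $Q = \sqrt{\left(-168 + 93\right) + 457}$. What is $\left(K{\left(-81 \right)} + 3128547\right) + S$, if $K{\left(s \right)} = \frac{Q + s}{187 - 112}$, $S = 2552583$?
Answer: $\frac{142028223}{25} + \frac{\sqrt{382}}{75} \approx 5.6811 \cdot 10^{6}$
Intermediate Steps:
$Q = \sqrt{382}$ ($Q = \sqrt{-75 + 457} = \sqrt{382} \approx 19.545$)
$K{\left(s \right)} = \frac{s}{75} + \frac{\sqrt{382}}{75}$ ($K{\left(s \right)} = \frac{\sqrt{382} + s}{187 - 112} = \frac{s + \sqrt{382}}{75} = \left(s + \sqrt{382}\right) \frac{1}{75} = \frac{s}{75} + \frac{\sqrt{382}}{75}$)
$\left(K{\left(-81 \right)} + 3128547\right) + S = \left(\left(\frac{1}{75} \left(-81\right) + \frac{\sqrt{382}}{75}\right) + 3128547\right) + 2552583 = \left(\left(- \frac{27}{25} + \frac{\sqrt{382}}{75}\right) + 3128547\right) + 2552583 = \left(\frac{78213648}{25} + \frac{\sqrt{382}}{75}\right) + 2552583 = \frac{142028223}{25} + \frac{\sqrt{382}}{75}$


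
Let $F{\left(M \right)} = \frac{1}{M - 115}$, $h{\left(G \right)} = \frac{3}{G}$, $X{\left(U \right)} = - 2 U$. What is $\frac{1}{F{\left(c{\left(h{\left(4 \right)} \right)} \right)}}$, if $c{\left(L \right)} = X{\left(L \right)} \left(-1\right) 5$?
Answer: $- \frac{215}{2} \approx -107.5$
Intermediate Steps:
$c{\left(L \right)} = 10 L$ ($c{\left(L \right)} = - 2 L \left(-1\right) 5 = 2 L 5 = 10 L$)
$F{\left(M \right)} = \frac{1}{-115 + M}$
$\frac{1}{F{\left(c{\left(h{\left(4 \right)} \right)} \right)}} = \frac{1}{\frac{1}{-115 + 10 \cdot \frac{3}{4}}} = \frac{1}{\frac{1}{-115 + \frac{15}{2}}} = \frac{1}{\frac{1}{- \frac{215}{2}}} = \frac{1}{- \frac{2}{215}} = - \frac{215}{2}$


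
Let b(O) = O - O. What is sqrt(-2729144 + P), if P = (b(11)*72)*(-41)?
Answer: 2*I*sqrt(682286) ≈ 1652.0*I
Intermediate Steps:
b(O) = 0
P = 0 (P = (0*72)*(-41) = 0*(-41) = 0)
sqrt(-2729144 + P) = sqrt(-2729144 + 0) = sqrt(-2729144) = 2*I*sqrt(682286)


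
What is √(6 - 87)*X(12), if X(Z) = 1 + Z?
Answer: 117*I ≈ 117.0*I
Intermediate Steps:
√(6 - 87)*X(12) = √(6 - 87)*(1 + 12) = √(-81)*13 = (9*I)*13 = 117*I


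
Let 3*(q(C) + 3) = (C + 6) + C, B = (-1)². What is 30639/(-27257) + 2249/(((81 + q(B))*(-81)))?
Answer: -261496219/178097238 ≈ -1.4683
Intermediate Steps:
B = 1
q(C) = -1 + 2*C/3 (q(C) = -3 + ((C + 6) + C)/3 = -3 + ((6 + C) + C)/3 = -3 + (6 + 2*C)/3 = -3 + (2 + 2*C/3) = -1 + 2*C/3)
30639/(-27257) + 2249/(((81 + q(B))*(-81))) = 30639/(-27257) + 2249/(((81 + (-1 + (⅔)*1))*(-81))) = 30639*(-1/27257) + 2249/(((81 + (-1 + ⅔))*(-81))) = -30639/27257 + 2249/(((81 - ⅓)*(-81))) = -30639/27257 + 2249/(((242/3)*(-81))) = -30639/27257 + 2249/(-6534) = -30639/27257 + 2249*(-1/6534) = -30639/27257 - 2249/6534 = -261496219/178097238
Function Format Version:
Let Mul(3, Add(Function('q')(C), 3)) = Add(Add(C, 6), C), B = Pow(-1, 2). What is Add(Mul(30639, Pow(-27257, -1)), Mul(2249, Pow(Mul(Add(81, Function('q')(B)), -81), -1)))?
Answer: Rational(-261496219, 178097238) ≈ -1.4683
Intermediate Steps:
B = 1
Function('q')(C) = Add(-1, Mul(Rational(2, 3), C)) (Function('q')(C) = Add(-3, Mul(Rational(1, 3), Add(Add(C, 6), C))) = Add(-3, Mul(Rational(1, 3), Add(Add(6, C), C))) = Add(-3, Mul(Rational(1, 3), Add(6, Mul(2, C)))) = Add(-3, Add(2, Mul(Rational(2, 3), C))) = Add(-1, Mul(Rational(2, 3), C)))
Add(Mul(30639, Pow(-27257, -1)), Mul(2249, Pow(Mul(Add(81, Function('q')(B)), -81), -1))) = Add(Mul(30639, Pow(-27257, -1)), Mul(2249, Pow(Mul(Add(81, Add(-1, Mul(Rational(2, 3), 1))), -81), -1))) = Add(Mul(30639, Rational(-1, 27257)), Mul(2249, Pow(Mul(Add(81, Add(-1, Rational(2, 3))), -81), -1))) = Add(Rational(-30639, 27257), Mul(2249, Pow(Mul(Add(81, Rational(-1, 3)), -81), -1))) = Add(Rational(-30639, 27257), Mul(2249, Pow(Mul(Rational(242, 3), -81), -1))) = Add(Rational(-30639, 27257), Mul(2249, Pow(-6534, -1))) = Add(Rational(-30639, 27257), Mul(2249, Rational(-1, 6534))) = Add(Rational(-30639, 27257), Rational(-2249, 6534)) = Rational(-261496219, 178097238)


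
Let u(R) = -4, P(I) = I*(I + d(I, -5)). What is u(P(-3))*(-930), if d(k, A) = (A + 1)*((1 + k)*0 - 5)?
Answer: 3720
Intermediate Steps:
d(k, A) = -5 - 5*A (d(k, A) = (1 + A)*(0 - 5) = (1 + A)*(-5) = -5 - 5*A)
P(I) = I*(20 + I) (P(I) = I*(I + (-5 - 5*(-5))) = I*(I + (-5 + 25)) = I*(I + 20) = I*(20 + I))
u(P(-3))*(-930) = -4*(-930) = 3720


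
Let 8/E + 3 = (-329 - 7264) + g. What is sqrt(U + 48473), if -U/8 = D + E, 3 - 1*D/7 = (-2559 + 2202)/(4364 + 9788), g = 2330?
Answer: 3*sqrt(116437901382742678)/4657777 ≈ 219.78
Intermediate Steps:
E = -4/2633 (E = 8/(-3 + ((-329 - 7264) + 2330)) = 8/(-3 + (-7593 + 2330)) = 8/(-3 - 5263) = 8/(-5266) = 8*(-1/5266) = -4/2633 ≈ -0.0015192)
D = 299691/14152 (D = 21 - 7*(-2559 + 2202)/(4364 + 9788) = 21 - (-2499)/14152 = 21 - 7*(-357/14152) = 21 + 2499/14152 = 299691/14152 ≈ 21.177)
U = -789029795/4657777 (U = -8*(299691/14152 - 4/2633) = -8*789029795/37262216 = -789029795/4657777 ≈ -169.40)
sqrt(U + 48473) = sqrt(-789029795/4657777 + 48473) = sqrt(224987394726/4657777) = 3*sqrt(116437901382742678)/4657777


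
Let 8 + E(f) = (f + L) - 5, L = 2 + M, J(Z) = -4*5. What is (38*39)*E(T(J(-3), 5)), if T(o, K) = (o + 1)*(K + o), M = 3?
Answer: 410514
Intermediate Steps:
J(Z) = -20
T(o, K) = (1 + o)*(K + o)
L = 5 (L = 2 + 3 = 5)
E(f) = -8 + f (E(f) = -8 + ((f + 5) - 5) = -8 + ((5 + f) - 5) = -8 + f)
(38*39)*E(T(J(-3), 5)) = (38*39)*(-8 + (5 - 20 + (-20)² + 5*(-20))) = 1482*(-8 + (5 - 20 + 400 - 100)) = 1482*(-8 + 285) = 1482*277 = 410514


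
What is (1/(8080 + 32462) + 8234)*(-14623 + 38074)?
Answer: 2609493054293/13514 ≈ 1.9310e+8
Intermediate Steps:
(1/(8080 + 32462) + 8234)*(-14623 + 38074) = (1/40542 + 8234)*23451 = (333822829/40542)*23451 = 2609493054293/13514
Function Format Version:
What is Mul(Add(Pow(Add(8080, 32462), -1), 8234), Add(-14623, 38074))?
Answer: Rational(2609493054293, 13514) ≈ 1.9310e+8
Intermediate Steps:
Mul(Add(Pow(Add(8080, 32462), -1), 8234), Add(-14623, 38074)) = Mul(Add(Pow(40542, -1), 8234), 23451) = Mul(Add(Rational(1, 40542), 8234), 23451) = Mul(Rational(333822829, 40542), 23451) = Rational(2609493054293, 13514)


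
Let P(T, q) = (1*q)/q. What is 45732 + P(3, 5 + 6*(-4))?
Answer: 45733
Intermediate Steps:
P(T, q) = 1 (P(T, q) = q/q = 1)
45732 + P(3, 5 + 6*(-4)) = 45732 + 1 = 45733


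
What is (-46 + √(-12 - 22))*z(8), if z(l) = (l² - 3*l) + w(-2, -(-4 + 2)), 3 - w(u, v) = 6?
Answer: -1702 + 37*I*√34 ≈ -1702.0 + 215.75*I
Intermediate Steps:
w(u, v) = -3 (w(u, v) = 3 - 1*6 = 3 - 6 = -3)
z(l) = -3 + l² - 3*l (z(l) = (l² - 3*l) - 3 = -3 + l² - 3*l)
(-46 + √(-12 - 22))*z(8) = (-46 + √(-12 - 22))*(-3 + 8² - 3*8) = (-46 + √(-34))*(-3 + 64 - 24) = (-46 + I*√34)*37 = -1702 + 37*I*√34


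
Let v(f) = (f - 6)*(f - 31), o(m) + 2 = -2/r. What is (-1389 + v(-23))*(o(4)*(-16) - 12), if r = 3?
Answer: 5428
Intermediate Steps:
o(m) = -8/3 (o(m) = -2 - 2/3 = -2 - 2*⅓ = -2 - ⅔ = -8/3)
v(f) = (-31 + f)*(-6 + f) (v(f) = (-6 + f)*(-31 + f) = (-31 + f)*(-6 + f))
(-1389 + v(-23))*(o(4)*(-16) - 12) = (-1389 + (186 + (-23)² - 37*(-23)))*(-8/3*(-16) - 12) = (-1389 + (186 + 529 + 851))*(128/3 - 12) = (-1389 + 1566)*(92/3) = 177*(92/3) = 5428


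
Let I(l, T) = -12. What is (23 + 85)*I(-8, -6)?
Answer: -1296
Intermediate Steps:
(23 + 85)*I(-8, -6) = (23 + 85)*(-12) = 108*(-12) = -1296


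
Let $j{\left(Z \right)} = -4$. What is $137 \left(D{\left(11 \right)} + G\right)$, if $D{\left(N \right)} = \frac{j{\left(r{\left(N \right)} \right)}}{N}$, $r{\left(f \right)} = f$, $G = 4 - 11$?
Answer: $- \frac{11097}{11} \approx -1008.8$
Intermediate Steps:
$G = -7$
$D{\left(N \right)} = - \frac{4}{N}$
$137 \left(D{\left(11 \right)} + G\right) = 137 \left(- \frac{4}{11} - 7\right) = 137 \left(- \frac{81}{11}\right) = - \frac{11097}{11}$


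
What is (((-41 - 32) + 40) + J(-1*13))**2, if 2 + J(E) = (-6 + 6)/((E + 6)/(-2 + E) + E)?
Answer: 1225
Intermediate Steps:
J(E) = -2 (J(E) = -2 + (-6 + 6)/((E + 6)/(-2 + E) + E) = -2 + 0/((6 + E)/(-2 + E) + E) = -2 + 0/(E + (6 + E)/(-2 + E)) = -2 + 0 = -2)
(((-41 - 32) + 40) + J(-1*13))**2 = (((-41 - 32) + 40) - 2)**2 = ((-73 + 40) - 2)**2 = (-33 - 2)**2 = (-35)**2 = 1225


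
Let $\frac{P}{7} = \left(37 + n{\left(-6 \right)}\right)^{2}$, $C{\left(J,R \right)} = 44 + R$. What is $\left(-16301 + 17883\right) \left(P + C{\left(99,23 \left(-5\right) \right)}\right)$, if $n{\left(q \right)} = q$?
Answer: $10529792$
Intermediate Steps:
$P = 6727$ ($P = 7 \left(37 - 6\right)^{2} = 7 \cdot 31^{2} = 7 \cdot 961 = 6727$)
$\left(-16301 + 17883\right) \left(P + C{\left(99,23 \left(-5\right) \right)}\right) = \left(-16301 + 17883\right) \left(6727 + \left(44 + 23 \left(-5\right)\right)\right) = 1582 \left(6727 + \left(44 - 115\right)\right) = 1582 \left(6727 - 71\right) = 1582 \cdot 6656 = 10529792$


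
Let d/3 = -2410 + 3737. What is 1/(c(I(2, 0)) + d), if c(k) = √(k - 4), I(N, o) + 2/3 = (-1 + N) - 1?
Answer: 11943/47545097 - I*√42/47545097 ≈ 0.00025119 - 1.3631e-7*I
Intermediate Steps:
I(N, o) = -8/3 + N (I(N, o) = -⅔ + ((-1 + N) - 1) = -⅔ + (-2 + N) = -8/3 + N)
c(k) = √(-4 + k)
d = 3981 (d = 3*(-2410 + 3737) = 3*1327 = 3981)
1/(c(I(2, 0)) + d) = 1/(√(-4 + (-8/3 + 2)) + 3981) = 1/(√(-4 - ⅔) + 3981) = 1/(√(-14/3) + 3981) = 1/(I*√42/3 + 3981) = 1/(3981 + I*√42/3)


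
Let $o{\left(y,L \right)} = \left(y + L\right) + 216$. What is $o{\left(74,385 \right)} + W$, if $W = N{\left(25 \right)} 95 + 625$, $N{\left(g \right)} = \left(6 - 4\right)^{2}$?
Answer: $1680$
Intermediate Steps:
$N{\left(g \right)} = 4$ ($N{\left(g \right)} = 2^{2} = 4$)
$o{\left(y,L \right)} = 216 + L + y$ ($o{\left(y,L \right)} = \left(L + y\right) + 216 = 216 + L + y$)
$W = 1005$ ($W = 4 \cdot 95 + 625 = 380 + 625 = 1005$)
$o{\left(74,385 \right)} + W = \left(216 + 385 + 74\right) + 1005 = 675 + 1005 = 1680$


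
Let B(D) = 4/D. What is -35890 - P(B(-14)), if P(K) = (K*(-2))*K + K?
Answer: -1758588/49 ≈ -35890.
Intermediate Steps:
P(K) = K - 2*K² (P(K) = (-2*K)*K + K = -2*K² + K = K - 2*K²)
-35890 - P(B(-14)) = -35890 - 4/(-14)*(1 - 8/(-14)) = -35890 - 4*(-1/14)*(1 - 8*(-1)/14) = -35890 - (-2)*(1 - 2*(-2/7))/7 = -35890 - (-2)*(1 + 4/7)/7 = -35890 - (-2)*11/(7*7) = -35890 - 1*(-22/49) = -35890 + 22/49 = -1758588/49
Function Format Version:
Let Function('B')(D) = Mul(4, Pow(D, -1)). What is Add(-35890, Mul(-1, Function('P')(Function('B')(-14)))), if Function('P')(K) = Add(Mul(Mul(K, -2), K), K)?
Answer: Rational(-1758588, 49) ≈ -35890.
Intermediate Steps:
Function('P')(K) = Add(K, Mul(-2, Pow(K, 2))) (Function('P')(K) = Add(Mul(Mul(-2, K), K), K) = Add(Mul(-2, Pow(K, 2)), K) = Add(K, Mul(-2, Pow(K, 2))))
Add(-35890, Mul(-1, Function('P')(Function('B')(-14)))) = Add(-35890, Mul(-1, Mul(Mul(4, Pow(-14, -1)), Add(1, Mul(-2, Mul(4, Pow(-14, -1))))))) = Add(-35890, Mul(-1, Mul(Mul(4, Rational(-1, 14)), Add(1, Mul(-2, Mul(4, Rational(-1, 14))))))) = Add(-35890, Mul(-1, Mul(Rational(-2, 7), Add(1, Mul(-2, Rational(-2, 7)))))) = Add(-35890, Mul(-1, Mul(Rational(-2, 7), Add(1, Rational(4, 7))))) = Add(-35890, Mul(-1, Mul(Rational(-2, 7), Rational(11, 7)))) = Add(-35890, Mul(-1, Rational(-22, 49))) = Add(-35890, Rational(22, 49)) = Rational(-1758588, 49)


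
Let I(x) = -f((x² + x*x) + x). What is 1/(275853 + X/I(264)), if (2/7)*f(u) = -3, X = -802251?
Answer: 7/1396137 ≈ 5.0138e-6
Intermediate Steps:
f(u) = -21/2 (f(u) = (7/2)*(-3) = -21/2)
I(x) = 21/2 (I(x) = -1*(-21/2) = 21/2)
1/(275853 + X/I(264)) = 1/(275853 - 802251/21/2) = 1/(275853 - 802251*2/21) = 1/(275853 - 534834/7) = 1/(1396137/7) = 7/1396137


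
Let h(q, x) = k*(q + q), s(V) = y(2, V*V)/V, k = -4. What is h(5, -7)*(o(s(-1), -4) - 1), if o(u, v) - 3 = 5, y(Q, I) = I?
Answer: -280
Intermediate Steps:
s(V) = V (s(V) = (V*V)/V = V**2/V = V)
o(u, v) = 8 (o(u, v) = 3 + 5 = 8)
h(q, x) = -8*q (h(q, x) = -4*(q + q) = -8*q)
h(5, -7)*(o(s(-1), -4) - 1) = (-8*5)*(8 - 1) = -40*7 = -280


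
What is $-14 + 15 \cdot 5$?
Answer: $61$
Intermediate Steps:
$-14 + 15 \cdot 5 = -14 + 75 = 61$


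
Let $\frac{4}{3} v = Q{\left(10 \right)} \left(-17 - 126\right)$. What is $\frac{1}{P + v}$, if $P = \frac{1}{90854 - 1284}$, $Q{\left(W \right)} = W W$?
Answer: $- \frac{89570}{960638249} \approx -9.324 \cdot 10^{-5}$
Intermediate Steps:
$Q{\left(W \right)} = W^{2}$
$P = \frac{1}{89570} \approx 1.1164 \cdot 10^{-5}$
$v = -10725$ ($v = \frac{3 \cdot 10^{2} \left(-17 - 126\right)}{4} = \frac{3 \cdot 100 \left(-143\right)}{4} = \frac{3}{4} \left(-14300\right) = -10725$)
$\frac{1}{P + v} = \frac{1}{\frac{1}{89570} - 10725} = \frac{1}{- \frac{960638249}{89570}} = - \frac{89570}{960638249}$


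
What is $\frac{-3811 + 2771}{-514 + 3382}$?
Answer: $- \frac{260}{717} \approx -0.36262$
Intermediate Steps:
$\frac{-3811 + 2771}{-514 + 3382} = - \frac{1040}{2868} = \left(-1040\right) \frac{1}{2868} = - \frac{260}{717}$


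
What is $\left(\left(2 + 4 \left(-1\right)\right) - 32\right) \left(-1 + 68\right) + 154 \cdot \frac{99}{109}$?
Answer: $- \frac{233056}{109} \approx -2138.1$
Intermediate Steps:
$\left(\left(2 + 4 \left(-1\right)\right) - 32\right) \left(-1 + 68\right) + 154 \cdot \frac{99}{109} = \left(\left(2 - 4\right) - 32\right) 67 + 154 \cdot 99 \cdot \frac{1}{109} = \left(-2 - 32\right) 67 + 154 \cdot \frac{99}{109} = \left(-34\right) 67 + \frac{15246}{109} = -2278 + \frac{15246}{109} = - \frac{233056}{109}$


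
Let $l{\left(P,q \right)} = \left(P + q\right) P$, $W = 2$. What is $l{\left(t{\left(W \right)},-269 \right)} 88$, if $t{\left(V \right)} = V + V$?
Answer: $-93280$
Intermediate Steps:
$t{\left(V \right)} = 2 V$
$l{\left(P,q \right)} = P \left(P + q\right)$
$l{\left(t{\left(W \right)},-269 \right)} 88 = 2 \cdot 2 \left(2 \cdot 2 - 269\right) 88 = 4 \left(4 - 269\right) 88 = 4 \left(-265\right) 88 = \left(-1060\right) 88 = -93280$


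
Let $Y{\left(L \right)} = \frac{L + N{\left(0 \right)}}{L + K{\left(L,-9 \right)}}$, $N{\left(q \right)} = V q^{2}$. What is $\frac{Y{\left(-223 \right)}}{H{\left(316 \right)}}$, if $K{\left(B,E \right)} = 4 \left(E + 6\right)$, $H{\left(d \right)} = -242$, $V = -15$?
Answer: $- \frac{223}{56870} \approx -0.0039212$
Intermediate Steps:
$N{\left(q \right)} = - 15 q^{2}$
$K{\left(B,E \right)} = 24 + 4 E$ ($K{\left(B,E \right)} = 4 \left(6 + E\right) = 24 + 4 E$)
$Y{\left(L \right)} = \frac{L}{-12 + L}$ ($Y{\left(L \right)} = \frac{L - 15 \cdot 0^{2}}{L + \left(24 + 4 \left(-9\right)\right)} = \frac{L - 0}{L + \left(24 - 36\right)} = \frac{L + 0}{L - 12} = \frac{L}{-12 + L}$)
$\frac{Y{\left(-223 \right)}}{H{\left(316 \right)}} = \frac{\left(-223\right) \frac{1}{-12 - 223}}{-242} = - \frac{223}{-235} \left(- \frac{1}{242}\right) = \left(-223\right) \left(- \frac{1}{235}\right) \left(- \frac{1}{242}\right) = \frac{223}{235} \left(- \frac{1}{242}\right) = - \frac{223}{56870}$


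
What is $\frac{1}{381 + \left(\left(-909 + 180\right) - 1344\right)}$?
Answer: $- \frac{1}{1692} \approx -0.00059102$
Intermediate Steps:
$\frac{1}{381 + \left(\left(-909 + 180\right) - 1344\right)} = \frac{1}{381 - 2073} = \frac{1}{-1692} = - \frac{1}{1692}$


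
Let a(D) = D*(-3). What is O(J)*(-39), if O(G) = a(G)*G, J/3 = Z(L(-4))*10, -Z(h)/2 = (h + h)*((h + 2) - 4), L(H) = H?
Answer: 970444800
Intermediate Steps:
a(D) = -3*D
Z(h) = -4*h*(-2 + h) (Z(h) = -2*(h + h)*((h + 2) - 4) = -2*2*h*((2 + h) - 4) = -2*2*h*(-2 + h) = -4*h*(-2 + h))
J = -2880 (J = 3*((4*(-4)*(2 - 1*(-4)))*10) = 3*((4*(-4)*(2 + 4))*10) = 3*((4*(-4)*6)*10) = 3*(-96*10) = 3*(-960) = -2880)
O(G) = -3*G² (O(G) = (-3*G)*G = -3*G²)
O(J)*(-39) = -3*(-2880)²*(-39) = -3*8294400*(-39) = -24883200*(-39) = 970444800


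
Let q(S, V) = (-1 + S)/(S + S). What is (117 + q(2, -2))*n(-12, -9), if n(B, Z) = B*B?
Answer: 16884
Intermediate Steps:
q(S, V) = (-1 + S)/(2*S) (q(S, V) = (-1 + S)/((2*S)) = (-1 + S)*(1/(2*S)) = (-1 + S)/(2*S))
n(B, Z) = B**2
(117 + q(2, -2))*n(-12, -9) = (117 + (1/2)*(-1 + 2)/2)*(-12)**2 = (117 + (1/2)*(1/2)*1)*144 = (117 + 1/4)*144 = (469/4)*144 = 16884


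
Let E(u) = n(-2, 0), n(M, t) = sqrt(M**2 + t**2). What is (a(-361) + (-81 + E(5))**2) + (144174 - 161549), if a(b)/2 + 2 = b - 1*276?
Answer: -12412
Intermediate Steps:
E(u) = 2 (E(u) = sqrt((-2)**2 + 0**2) = sqrt(4 + 0) = sqrt(4) = 2)
a(b) = -556 + 2*b (a(b) = -4 + 2*(b - 1*276) = -4 + 2*(b - 276) = -4 + 2*(-276 + b) = -4 + (-552 + 2*b) = -556 + 2*b)
(a(-361) + (-81 + E(5))**2) + (144174 - 161549) = ((-556 + 2*(-361)) + (-81 + 2)**2) + (144174 - 161549) = ((-556 - 722) + (-79)**2) - 17375 = (-1278 + 6241) - 17375 = 4963 - 17375 = -12412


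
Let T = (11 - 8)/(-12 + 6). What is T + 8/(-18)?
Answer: -17/18 ≈ -0.94444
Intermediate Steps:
T = -½ (T = 3/(-6) = 3*(-⅙) = -½ ≈ -0.50000)
T + 8/(-18) = -½ + 8/(-18) = -½ - 1/18*8 = -½ - 4/9 = -17/18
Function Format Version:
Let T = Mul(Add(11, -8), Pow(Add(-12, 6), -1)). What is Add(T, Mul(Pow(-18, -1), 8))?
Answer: Rational(-17, 18) ≈ -0.94444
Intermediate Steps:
T = Rational(-1, 2) (T = Mul(3, Pow(-6, -1)) = Mul(3, Rational(-1, 6)) = Rational(-1, 2) ≈ -0.50000)
Add(T, Mul(Pow(-18, -1), 8)) = Add(Rational(-1, 2), Mul(Pow(-18, -1), 8)) = Add(Rational(-1, 2), Mul(Rational(-1, 18), 8)) = Add(Rational(-1, 2), Rational(-4, 9)) = Rational(-17, 18)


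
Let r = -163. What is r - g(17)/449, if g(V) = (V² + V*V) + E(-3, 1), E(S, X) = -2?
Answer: -73763/449 ≈ -164.28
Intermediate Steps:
g(V) = -2 + 2*V² (g(V) = (V² + V*V) - 2 = (V² + V²) - 2 = 2*V² - 2 = -2 + 2*V²)
r - g(17)/449 = -163 - (-2 + 2*17²)/449 = -163 - (-2 + 2*289)/449 = -163 - (-2 + 578)/449 = -163 - 576/449 = -73763/449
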